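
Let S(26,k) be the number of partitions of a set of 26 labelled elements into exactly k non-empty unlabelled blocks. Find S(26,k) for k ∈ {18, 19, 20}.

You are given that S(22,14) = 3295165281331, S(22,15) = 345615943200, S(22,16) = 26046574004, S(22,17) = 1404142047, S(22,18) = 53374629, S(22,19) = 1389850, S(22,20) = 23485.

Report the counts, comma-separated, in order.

i=23: T(23,15)=3295165281331+15·345615943200=8479404429331 | T(23,16)=345615943200+16·26046574004=762361127264 | T(23,17)=26046574004+17·1404142047=49916988803 | T(23,18)=1404142047+18·53374629=2364885369 | T(23,19)=53374629+19·1389850=79781779 | T(23,20)=1389850+20·23485=1859550
i=24: T(24,16)=8479404429331+16·762361127264=20677182465555 | T(24,17)=762361127264+17·49916988803=1610949936915 | T(24,18)=49916988803+18·2364885369=92484925445 | T(24,19)=2364885369+19·79781779=3880739170 | T(24,20)=79781779+20·1859550=116972779
i=25: T(25,17)=20677182465555+17·1610949936915=48063331393110 | T(25,18)=1610949936915+18·92484925445=3275678594925 | T(25,19)=92484925445+19·3880739170=166218969675 | T(25,20)=3880739170+20·116972779=6220194750
i=26: T(26,18)=48063331393110+18·3275678594925=107025546101760 | T(26,19)=3275678594925+19·166218969675=6433839018750 | T(26,20)=166218969675+20·6220194750=290622864675
Read S(26,18) = 107025546101760, S(26,19) = 6433839018750, S(26,20) = 290622864675.

107025546101760, 6433839018750, 290622864675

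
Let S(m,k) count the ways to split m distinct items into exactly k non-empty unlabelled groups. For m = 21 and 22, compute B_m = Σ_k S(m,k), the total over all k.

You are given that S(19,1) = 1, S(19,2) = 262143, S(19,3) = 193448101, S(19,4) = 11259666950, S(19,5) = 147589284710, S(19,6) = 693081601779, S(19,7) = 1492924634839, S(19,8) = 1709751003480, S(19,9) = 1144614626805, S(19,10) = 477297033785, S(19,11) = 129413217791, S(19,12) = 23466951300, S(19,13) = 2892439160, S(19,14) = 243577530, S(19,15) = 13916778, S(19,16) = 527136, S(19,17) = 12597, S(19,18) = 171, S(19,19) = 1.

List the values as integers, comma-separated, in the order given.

474869816156751, 4506715738447323

i=20: T(20,1)=0+1·1=1 | T(20,2)=1+2·262143=524287 | T(20,3)=262143+3·193448101=580606446 | T(20,4)=193448101+4·11259666950=45232115901 | T(20,5)=11259666950+5·147589284710=749206090500 | T(20,6)=147589284710+6·693081601779=4306078895384 | T(20,7)=693081601779+7·1492924634839=11143554045652 | T(20,8)=1492924634839+8·1709751003480=15170932662679 | T(20,9)=1709751003480+9·1144614626805=12011282644725 | T(20,10)=1144614626805+10·477297033785=5917584964655 | T(20,11)=477297033785+11·129413217791=1900842429486 | T(20,12)=129413217791+12·23466951300=411016633391 | T(20,13)=23466951300+13·2892439160=61068660380 | T(20,14)=2892439160+14·243577530=6302524580 | T(20,15)=243577530+15·13916778=452329200 | T(20,16)=13916778+16·527136=22350954 | T(20,17)=527136+17·12597=741285 | T(20,18)=12597+18·171=15675 | T(20,19)=171+19·1=190 | T(20,20)=1+20·0=1
i=21: T(21,1)=0+1·1=1 | T(21,2)=1+2·524287=1048575 | T(21,3)=524287+3·580606446=1742343625 | T(21,4)=580606446+4·45232115901=181509070050 | T(21,5)=45232115901+5·749206090500=3791262568401 | T(21,6)=749206090500+6·4306078895384=26585679462804 | T(21,7)=4306078895384+7·11143554045652=82310957214948 | T(21,8)=11143554045652+8·15170932662679=132511015347084 | T(21,9)=15170932662679+9·12011282644725=123272476465204 | T(21,10)=12011282644725+10·5917584964655=71187132291275 | T(21,11)=5917584964655+11·1900842429486=26826851689001 | T(21,12)=1900842429486+12·411016633391=6833042030178 | T(21,13)=411016633391+13·61068660380=1204909218331 | T(21,14)=61068660380+14·6302524580=149304004500 | T(21,15)=6302524580+15·452329200=13087462580 | T(21,16)=452329200+16·22350954=809944464 | T(21,17)=22350954+17·741285=34952799 | T(21,18)=741285+18·15675=1023435 | T(21,19)=15675+19·190=19285 | T(21,20)=190+20·1=210 | T(21,21)=1+21·0=1
i=22: T(22,1)=0+1·1=1 | T(22,2)=1+2·1048575=2097151 | T(22,3)=1048575+3·1742343625=5228079450 | T(22,4)=1742343625+4·181509070050=727778623825 | T(22,5)=181509070050+5·3791262568401=19137821912055 | T(22,6)=3791262568401+6·26585679462804=163305339345225 | T(22,7)=26585679462804+7·82310957214948=602762379967440 | T(22,8)=82310957214948+8·132511015347084=1142399079991620 | T(22,9)=132511015347084+9·123272476465204=1241963303533920 | T(22,10)=123272476465204+10·71187132291275=835143799377954 | T(22,11)=71187132291275+11·26826851689001=366282500870286 | T(22,12)=26826851689001+12·6833042030178=108823356051137 | T(22,13)=6833042030178+13·1204909218331=22496861868481 | T(22,14)=1204909218331+14·149304004500=3295165281331 | T(22,15)=149304004500+15·13087462580=345615943200 | T(22,16)=13087462580+16·809944464=26046574004 | T(22,17)=809944464+17·34952799=1404142047 | T(22,18)=34952799+18·1023435=53374629 | T(22,19)=1023435+19·19285=1389850 | T(22,20)=19285+20·210=23485 | T(22,21)=210+21·1=231 | T(22,22)=1+22·0=1
B_21 = ΣS(21,k) = 1+1048575+1742343625+181509070050+3791262568401+26585679462804+82310957214948+132511015347084+123272476465204+71187132291275+26826851689001+6833042030178+1204909218331+149304004500+13087462580+809944464+34952799+1023435+19285+210+1 = 474869816156751
B_22 = ΣS(22,k) = 1+2097151+5228079450+727778623825+19137821912055+163305339345225+602762379967440+1142399079991620+1241963303533920+835143799377954+366282500870286+108823356051137+22496861868481+3295165281331+345615943200+26046574004+1404142047+53374629+1389850+23485+231+1 = 4506715738447323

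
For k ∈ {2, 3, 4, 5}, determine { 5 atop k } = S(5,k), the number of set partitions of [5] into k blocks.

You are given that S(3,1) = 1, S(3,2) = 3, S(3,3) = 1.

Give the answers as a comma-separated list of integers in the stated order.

15, 25, 10, 1

i=4: T(4,1)=0+1·1=1 | T(4,2)=1+2·3=7 | T(4,3)=3+3·1=6 | T(4,4)=1+4·0=1
i=5: T(5,2)=1+2·7=15 | T(5,3)=7+3·6=25 | T(5,4)=6+4·1=10 | T(5,5)=1+5·0=1
Read S(5,2) = 15, S(5,3) = 25, S(5,4) = 10, S(5,5) = 1.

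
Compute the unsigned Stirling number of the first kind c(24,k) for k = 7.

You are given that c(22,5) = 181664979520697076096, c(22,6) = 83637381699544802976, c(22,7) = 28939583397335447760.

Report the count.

18588776355051949776576

i=23: T(23,6)=181664979520697076096+22·83637381699544802976=2021687376910682741568 | T(23,7)=83637381699544802976+22·28939583397335447760=720308216440924653696
i=24: T(24,7)=2021687376910682741568+23·720308216440924653696=18588776355051949776576
Read c(24,7) = 18588776355051949776576.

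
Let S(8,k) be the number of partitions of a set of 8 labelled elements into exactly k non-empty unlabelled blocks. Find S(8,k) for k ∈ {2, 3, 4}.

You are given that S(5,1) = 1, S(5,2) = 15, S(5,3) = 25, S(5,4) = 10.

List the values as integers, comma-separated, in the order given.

r6: T_6,1=1×1+0=1; T_6,2=2×15+1=31; T_6,3=3×25+15=90; T_6,4=4×10+25=65
r7: T_7,1=1×1+0=1; T_7,2=2×31+1=63; T_7,3=3×90+31=301; T_7,4=4×65+90=350
r8: T_8,2=2×63+1=127; T_8,3=3×301+63=966; T_8,4=4×350+301=1701
Read S(8,2) = 127, S(8,3) = 966, S(8,4) = 1701.

127, 966, 1701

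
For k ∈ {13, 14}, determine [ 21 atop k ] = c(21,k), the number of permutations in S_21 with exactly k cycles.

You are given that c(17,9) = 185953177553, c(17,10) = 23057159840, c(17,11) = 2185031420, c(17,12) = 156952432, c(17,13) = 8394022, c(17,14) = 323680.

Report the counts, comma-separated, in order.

11310276995381, 756111184500

@18  (18,10):23057159840·17+185953177553→577924894833, (18,11):2185031420·17+23057159840→60202693980, (18,12):156952432·17+2185031420→4853222764, (18,13):8394022·17+156952432→299650806, (18,14):323680·17+8394022→13896582
@19  (19,11):60202693980·18+577924894833→1661573386473, (19,12):4853222764·18+60202693980→147560703732, (19,13):299650806·18+4853222764→10246937272, (19,14):13896582·18+299650806→549789282
@20  (20,12):147560703732·19+1661573386473→4465226757381, (20,13):10246937272·19+147560703732→342252511900, (20,14):549789282·19+10246937272→20692933630
@21  (21,13):342252511900·20+4465226757381→11310276995381, (21,14):20692933630·20+342252511900→756111184500
Read c(21,13) = 11310276995381, c(21,14) = 756111184500.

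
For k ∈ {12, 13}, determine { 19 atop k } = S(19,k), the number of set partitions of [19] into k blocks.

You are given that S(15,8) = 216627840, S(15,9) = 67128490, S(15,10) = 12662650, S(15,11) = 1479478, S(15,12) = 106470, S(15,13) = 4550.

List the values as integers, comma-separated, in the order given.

23466951300, 2892439160

row 16: T[16][9]=9·67128490+216627840=820784250  T[16][10]=10·12662650+67128490=193754990  T[16][11]=11·1479478+12662650=28936908  T[16][12]=12·106470+1479478=2757118  T[16][13]=13·4550+106470=165620
row 17: T[17][10]=10·193754990+820784250=2758334150  T[17][11]=11·28936908+193754990=512060978  T[17][12]=12·2757118+28936908=62022324  T[17][13]=13·165620+2757118=4910178
row 18: T[18][11]=11·512060978+2758334150=8391004908  T[18][12]=12·62022324+512060978=1256328866  T[18][13]=13·4910178+62022324=125854638
row 19: T[19][12]=12·1256328866+8391004908=23466951300  T[19][13]=13·125854638+1256328866=2892439160
Read S(19,12) = 23466951300, S(19,13) = 2892439160.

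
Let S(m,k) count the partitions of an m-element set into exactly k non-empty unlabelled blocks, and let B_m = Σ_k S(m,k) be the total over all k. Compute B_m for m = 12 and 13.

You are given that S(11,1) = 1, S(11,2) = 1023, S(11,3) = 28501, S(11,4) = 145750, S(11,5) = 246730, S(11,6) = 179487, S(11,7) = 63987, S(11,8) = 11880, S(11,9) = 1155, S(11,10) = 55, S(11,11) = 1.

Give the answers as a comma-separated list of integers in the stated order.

@12  (12,1):1·1+0→1, (12,2):1023·2+1→2047, (12,3):28501·3+1023→86526, (12,4):145750·4+28501→611501, (12,5):246730·5+145750→1379400, (12,6):179487·6+246730→1323652, (12,7):63987·7+179487→627396, (12,8):11880·8+63987→159027, (12,9):1155·9+11880→22275, (12,10):55·10+1155→1705, (12,11):1·11+55→66, (12,12):0·12+1→1
@13  (13,1):1·1+0→1, (13,2):2047·2+1→4095, (13,3):86526·3+2047→261625, (13,4):611501·4+86526→2532530, (13,5):1379400·5+611501→7508501, (13,6):1323652·6+1379400→9321312, (13,7):627396·7+1323652→5715424, (13,8):159027·8+627396→1899612, (13,9):22275·9+159027→359502, (13,10):1705·10+22275→39325, (13,11):66·11+1705→2431, (13,12):1·12+66→78, (13,13):0·13+1→1
B_12 = ΣS(12,k) = 1+2047+86526+611501+1379400+1323652+627396+159027+22275+1705+66+1 = 4213597
B_13 = ΣS(13,k) = 1+4095+261625+2532530+7508501+9321312+5715424+1899612+359502+39325+2431+78+1 = 27644437

4213597, 27644437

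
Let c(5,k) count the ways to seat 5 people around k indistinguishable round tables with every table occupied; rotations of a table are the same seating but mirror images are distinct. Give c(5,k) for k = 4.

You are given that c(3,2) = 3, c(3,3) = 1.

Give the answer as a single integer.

i=4: T(4,3)=3+3·1=6 | T(4,4)=1+3·0=1
i=5: T(5,4)=6+4·1=10
Read c(5,4) = 10.

10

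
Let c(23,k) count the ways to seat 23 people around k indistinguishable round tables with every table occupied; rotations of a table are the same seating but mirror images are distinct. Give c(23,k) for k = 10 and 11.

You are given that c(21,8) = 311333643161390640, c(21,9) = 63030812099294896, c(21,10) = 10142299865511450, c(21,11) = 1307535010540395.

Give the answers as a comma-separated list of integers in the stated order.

row 22: T[22][9]=21·63030812099294896+311333643161390640=1634980697246583456  T[22][10]=21·10142299865511450+63030812099294896=276019109275035346  T[22][11]=21·1307535010540395+10142299865511450=37600535086859745
row 23: T[23][10]=22·276019109275035346+1634980697246583456=7707401101297361068  T[23][11]=22·37600535086859745+276019109275035346=1103230881185949736
Read c(23,10) = 7707401101297361068, c(23,11) = 1103230881185949736.

7707401101297361068, 1103230881185949736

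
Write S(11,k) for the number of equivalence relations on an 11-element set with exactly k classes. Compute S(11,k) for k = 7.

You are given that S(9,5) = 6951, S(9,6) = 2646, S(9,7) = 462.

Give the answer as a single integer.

i=10: T(10,6)=6951+6·2646=22827 | T(10,7)=2646+7·462=5880
i=11: T(11,7)=22827+7·5880=63987
Read S(11,7) = 63987.

63987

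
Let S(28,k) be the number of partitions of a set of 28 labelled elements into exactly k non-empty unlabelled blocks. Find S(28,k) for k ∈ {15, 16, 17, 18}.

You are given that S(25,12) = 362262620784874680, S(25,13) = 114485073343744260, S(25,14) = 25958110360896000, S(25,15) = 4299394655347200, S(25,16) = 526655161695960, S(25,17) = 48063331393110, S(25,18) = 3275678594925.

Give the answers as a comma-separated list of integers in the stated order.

row 26: T[26][13]=13·114485073343744260+362262620784874680=1850568574253550060  T[26][14]=14·25958110360896000+114485073343744260=477898618396288260  T[26][15]=15·4299394655347200+25958110360896000=90449030191104000  T[26][16]=16·526655161695960+4299394655347200=12725877242482560  T[26][17]=17·48063331393110+526655161695960=1343731795378830  T[26][18]=18·3275678594925+48063331393110=107025546101760
row 27: T[27][14]=14·477898618396288260+1850568574253550060=8541149231801585700  T[27][15]=15·90449030191104000+477898618396288260=1834634071262848260  T[27][16]=16·12725877242482560+90449030191104000=294063066070824960  T[27][17]=17·1343731795378830+12725877242482560=35569317763922670  T[27][18]=18·107025546101760+1343731795378830=3270191625210510
row 28: T[28][15]=15·1834634071262848260+8541149231801585700=36060660300744309600  T[28][16]=16·294063066070824960+1834634071262848260=6539643128396047620  T[28][17]=17·35569317763922670+294063066070824960=898741468057510350  T[28][18]=18·3270191625210510+35569317763922670=94432767017711850
Read S(28,15) = 36060660300744309600, S(28,16) = 6539643128396047620, S(28,17) = 898741468057510350, S(28,18) = 94432767017711850.

36060660300744309600, 6539643128396047620, 898741468057510350, 94432767017711850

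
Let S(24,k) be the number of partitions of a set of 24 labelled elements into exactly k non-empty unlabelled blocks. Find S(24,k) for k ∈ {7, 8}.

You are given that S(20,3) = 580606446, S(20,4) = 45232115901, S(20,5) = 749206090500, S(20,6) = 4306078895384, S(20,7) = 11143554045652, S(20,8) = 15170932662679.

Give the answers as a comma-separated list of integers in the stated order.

row 21: T[21][4]=4·45232115901+580606446=181509070050  T[21][5]=5·749206090500+45232115901=3791262568401  T[21][6]=6·4306078895384+749206090500=26585679462804  T[21][7]=7·11143554045652+4306078895384=82310957214948  T[21][8]=8·15170932662679+11143554045652=132511015347084
row 22: T[22][5]=5·3791262568401+181509070050=19137821912055  T[22][6]=6·26585679462804+3791262568401=163305339345225  T[22][7]=7·82310957214948+26585679462804=602762379967440  T[22][8]=8·132511015347084+82310957214948=1142399079991620
row 23: T[23][6]=6·163305339345225+19137821912055=998969857983405  T[23][7]=7·602762379967440+163305339345225=4382641999117305  T[23][8]=8·1142399079991620+602762379967440=9741955019900400
row 24: T[24][7]=7·4382641999117305+998969857983405=31677463851804540  T[24][8]=8·9741955019900400+4382641999117305=82318282158320505
Read S(24,7) = 31677463851804540, S(24,8) = 82318282158320505.

31677463851804540, 82318282158320505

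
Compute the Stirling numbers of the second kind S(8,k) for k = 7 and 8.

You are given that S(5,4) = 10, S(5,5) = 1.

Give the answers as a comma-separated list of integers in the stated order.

28, 1

[6] T[6,5]:5*1+10=15 · T[6,6]:6*0+1=1
[7] T[7,6]:6*1+15=21 · T[7,7]:7*0+1=1
[8] T[8,7]:7*1+21=28 · T[8,8]:8*0+1=1
Read S(8,7) = 28, S(8,8) = 1.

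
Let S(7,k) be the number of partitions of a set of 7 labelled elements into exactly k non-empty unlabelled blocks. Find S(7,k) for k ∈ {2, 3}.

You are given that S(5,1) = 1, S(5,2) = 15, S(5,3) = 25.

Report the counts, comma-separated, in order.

63, 301

[6] T[6,1]:1*1+0=1 · T[6,2]:2*15+1=31 · T[6,3]:3*25+15=90
[7] T[7,2]:2*31+1=63 · T[7,3]:3*90+31=301
Read S(7,2) = 63, S(7,3) = 301.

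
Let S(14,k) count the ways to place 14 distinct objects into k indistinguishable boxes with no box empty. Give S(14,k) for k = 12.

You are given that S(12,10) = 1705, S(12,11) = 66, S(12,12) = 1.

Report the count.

3367

row 13: T[13][11]=11·66+1705=2431  T[13][12]=12·1+66=78
row 14: T[14][12]=12·78+2431=3367
Read S(14,12) = 3367.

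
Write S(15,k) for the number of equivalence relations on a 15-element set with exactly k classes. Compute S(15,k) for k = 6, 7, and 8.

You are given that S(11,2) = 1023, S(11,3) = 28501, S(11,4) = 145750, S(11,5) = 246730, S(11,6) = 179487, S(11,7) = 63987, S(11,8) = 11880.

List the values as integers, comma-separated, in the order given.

i=12: T(12,3)=1023+3·28501=86526 | T(12,4)=28501+4·145750=611501 | T(12,5)=145750+5·246730=1379400 | T(12,6)=246730+6·179487=1323652 | T(12,7)=179487+7·63987=627396 | T(12,8)=63987+8·11880=159027
i=13: T(13,4)=86526+4·611501=2532530 | T(13,5)=611501+5·1379400=7508501 | T(13,6)=1379400+6·1323652=9321312 | T(13,7)=1323652+7·627396=5715424 | T(13,8)=627396+8·159027=1899612
i=14: T(14,5)=2532530+5·7508501=40075035 | T(14,6)=7508501+6·9321312=63436373 | T(14,7)=9321312+7·5715424=49329280 | T(14,8)=5715424+8·1899612=20912320
i=15: T(15,6)=40075035+6·63436373=420693273 | T(15,7)=63436373+7·49329280=408741333 | T(15,8)=49329280+8·20912320=216627840
Read S(15,6) = 420693273, S(15,7) = 408741333, S(15,8) = 216627840.

420693273, 408741333, 216627840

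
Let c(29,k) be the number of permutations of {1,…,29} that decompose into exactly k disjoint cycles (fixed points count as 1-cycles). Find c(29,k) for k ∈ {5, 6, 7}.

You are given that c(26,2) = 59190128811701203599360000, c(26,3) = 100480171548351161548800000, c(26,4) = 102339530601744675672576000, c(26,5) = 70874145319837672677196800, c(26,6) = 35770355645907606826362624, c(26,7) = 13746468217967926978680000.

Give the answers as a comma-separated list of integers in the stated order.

1625014498326371300452283596800, 866422974395414742142363398144, 354237722035840197377888292864

r27: T_27,3=26×100480171548351161548800000+59190128811701203599360000=2671674589068831403868160000; T_27,4=26×102339530601744675672576000+100480171548351161548800000=2761307967193712729035776000; T_27,5=26×70874145319837672677196800+102339530601744675672576000=1945067308917524165279692800; T_27,6=26×35770355645907606826362624+70874145319837672677196800=1000903392113435450162625024; T_27,7=26×13746468217967926978680000+35770355645907606826362624=393178529313073708272042624
r28: T_28,4=27×2761307967193712729035776000+2671674589068831403868160000=77226989703299075087834112000; T_28,5=27×1945067308917524165279692800+2761307967193712729035776000=55278125307966865191587481600; T_28,6=27×1000903392113435450162625024+1945067308917524165279692800=28969458895980281319670568448; T_28,7=27×393178529313073708272042624+1000903392113435450162625024=11616723683566425573507775872
r29: T_29,5=28×55278125307966865191587481600+77226989703299075087834112000=1625014498326371300452283596800; T_29,6=28×28969458895980281319670568448+55278125307966865191587481600=866422974395414742142363398144; T_29,7=28×11616723683566425573507775872+28969458895980281319670568448=354237722035840197377888292864
Read c(29,5) = 1625014498326371300452283596800, c(29,6) = 866422974395414742142363398144, c(29,7) = 354237722035840197377888292864.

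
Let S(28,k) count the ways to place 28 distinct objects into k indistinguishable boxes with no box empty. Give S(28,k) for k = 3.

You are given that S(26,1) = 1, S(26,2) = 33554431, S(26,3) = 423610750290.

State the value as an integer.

r27: T_27,2=2×33554431+1=67108863; T_27,3=3×423610750290+33554431=1270865805301
r28: T_28,3=3×1270865805301+67108863=3812664524766
Read S(28,3) = 3812664524766.

3812664524766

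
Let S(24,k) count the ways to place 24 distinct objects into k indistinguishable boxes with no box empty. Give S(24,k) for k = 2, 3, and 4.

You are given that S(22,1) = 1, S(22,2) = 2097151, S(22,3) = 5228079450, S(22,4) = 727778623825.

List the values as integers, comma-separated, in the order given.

8388607, 47063200806, 11681056634501

@23  (23,1):1·1+0→1, (23,2):2097151·2+1→4194303, (23,3):5228079450·3+2097151→15686335501, (23,4):727778623825·4+5228079450→2916342574750
@24  (24,2):4194303·2+1→8388607, (24,3):15686335501·3+4194303→47063200806, (24,4):2916342574750·4+15686335501→11681056634501
Read S(24,2) = 8388607, S(24,3) = 47063200806, S(24,4) = 11681056634501.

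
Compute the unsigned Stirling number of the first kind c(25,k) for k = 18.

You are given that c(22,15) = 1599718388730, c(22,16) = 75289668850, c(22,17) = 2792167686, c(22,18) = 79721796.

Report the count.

12191224980000

r23: T_23,16=22×75289668850+1599718388730=3256091103430; T_23,17=22×2792167686+75289668850=136717357942; T_23,18=22×79721796+2792167686=4546047198
r24: T_24,17=23×136717357942+3256091103430=6400590336096; T_24,18=23×4546047198+136717357942=241276443496
r25: T_25,18=24×241276443496+6400590336096=12191224980000
Read c(25,18) = 12191224980000.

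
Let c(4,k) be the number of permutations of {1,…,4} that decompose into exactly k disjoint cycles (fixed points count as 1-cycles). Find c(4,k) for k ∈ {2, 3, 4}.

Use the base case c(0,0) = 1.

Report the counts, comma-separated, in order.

i=1: T(1,1)=1+0·0=1
i=2: T(2,1)=0+1·1=1 | T(2,2)=1+1·0=1
i=3: T(3,1)=0+2·1=2 | T(3,2)=1+2·1=3 | T(3,3)=1+2·0=1
i=4: T(4,2)=2+3·3=11 | T(4,3)=3+3·1=6 | T(4,4)=1+3·0=1
Read c(4,2) = 11, c(4,3) = 6, c(4,4) = 1.

11, 6, 1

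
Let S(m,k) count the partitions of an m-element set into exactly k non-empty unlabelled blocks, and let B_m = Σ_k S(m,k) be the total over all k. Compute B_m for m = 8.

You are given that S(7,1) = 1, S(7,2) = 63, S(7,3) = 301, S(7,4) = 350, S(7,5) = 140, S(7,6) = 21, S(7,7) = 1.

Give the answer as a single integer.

row 8: T[8][1]=1·1+0=1  T[8][2]=2·63+1=127  T[8][3]=3·301+63=966  T[8][4]=4·350+301=1701  T[8][5]=5·140+350=1050  T[8][6]=6·21+140=266  T[8][7]=7·1+21=28  T[8][8]=8·0+1=1
B_8 = ΣS(8,k) = 1+127+966+1701+1050+266+28+1 = 4140

4140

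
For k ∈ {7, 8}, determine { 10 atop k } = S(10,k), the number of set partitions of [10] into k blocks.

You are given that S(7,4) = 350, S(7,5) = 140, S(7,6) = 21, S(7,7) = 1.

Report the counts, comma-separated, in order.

@8  (8,5):140·5+350→1050, (8,6):21·6+140→266, (8,7):1·7+21→28, (8,8):0·8+1→1
@9  (9,6):266·6+1050→2646, (9,7):28·7+266→462, (9,8):1·8+28→36
@10  (10,7):462·7+2646→5880, (10,8):36·8+462→750
Read S(10,7) = 5880, S(10,8) = 750.

5880, 750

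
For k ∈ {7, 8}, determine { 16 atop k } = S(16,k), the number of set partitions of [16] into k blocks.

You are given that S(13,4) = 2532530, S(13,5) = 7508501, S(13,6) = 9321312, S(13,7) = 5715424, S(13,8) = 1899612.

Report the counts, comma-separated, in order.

3281882604, 2141764053

@14  (14,5):7508501·5+2532530→40075035, (14,6):9321312·6+7508501→63436373, (14,7):5715424·7+9321312→49329280, (14,8):1899612·8+5715424→20912320
@15  (15,6):63436373·6+40075035→420693273, (15,7):49329280·7+63436373→408741333, (15,8):20912320·8+49329280→216627840
@16  (16,7):408741333·7+420693273→3281882604, (16,8):216627840·8+408741333→2141764053
Read S(16,7) = 3281882604, S(16,8) = 2141764053.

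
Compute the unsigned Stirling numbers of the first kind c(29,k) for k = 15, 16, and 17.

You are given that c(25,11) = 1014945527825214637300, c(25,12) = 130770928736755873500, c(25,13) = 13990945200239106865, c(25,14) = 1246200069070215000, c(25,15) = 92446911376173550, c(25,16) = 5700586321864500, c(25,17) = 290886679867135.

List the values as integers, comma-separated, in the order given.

211821088794711294496815, 16532187926098943672490, 1101911578045922391915

row 26: T[26][12]=25·130770928736755873500+1014945527825214637300=4284218746244111474800  T[26][13]=25·13990945200239106865+130770928736755873500=480544558742733545125  T[26][14]=25·1246200069070215000+13990945200239106865=45145946926994481865  T[26][15]=25·92446911376173550+1246200069070215000=3557372853474553750  T[26][16]=25·5700586321864500+92446911376173550=234961569422786050  T[26][17]=25·290886679867135+5700586321864500=12972753318542875
row 27: T[27][13]=26·480544558742733545125+4284218746244111474800=16778377273555183648050  T[27][14]=26·45145946926994481865+480544558742733545125=1654339178844590073615  T[27][15]=26·3557372853474553750+45145946926994481865=137637641117332879365  T[27][16]=26·234961569422786050+3557372853474553750=9666373658466991050  T[27][17]=26·12972753318542875+234961569422786050=572253155704900800
row 28: T[28][14]=27·1654339178844590073615+16778377273555183648050=61445535102359115635655  T[28][15]=27·137637641117332879365+1654339178844590073615=5370555489012577816470  T[28][16]=27·9666373658466991050+137637641117332879365=398629729895941637715  T[28][17]=27·572253155704900800+9666373658466991050=25117208862499312650
row 29: T[29][15]=28·5370555489012577816470+61445535102359115635655=211821088794711294496815  T[29][16]=28·398629729895941637715+5370555489012577816470=16532187926098943672490  T[29][17]=28·25117208862499312650+398629729895941637715=1101911578045922391915
Read c(29,15) = 211821088794711294496815, c(29,16) = 16532187926098943672490, c(29,17) = 1101911578045922391915.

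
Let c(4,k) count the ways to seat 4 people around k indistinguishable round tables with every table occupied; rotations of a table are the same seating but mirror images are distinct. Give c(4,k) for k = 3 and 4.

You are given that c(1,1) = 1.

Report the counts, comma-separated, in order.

row 2: T[2][1]=1·1+0=1  T[2][2]=1·0+1=1
row 3: T[3][2]=2·1+1=3  T[3][3]=2·0+1=1
row 4: T[4][3]=3·1+3=6  T[4][4]=3·0+1=1
Read c(4,3) = 6, c(4,4) = 1.

6, 1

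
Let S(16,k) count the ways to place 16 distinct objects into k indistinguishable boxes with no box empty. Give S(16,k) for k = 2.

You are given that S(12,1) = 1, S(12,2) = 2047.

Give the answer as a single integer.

@13  (13,1):1·1+0→1, (13,2):2047·2+1→4095
@14  (14,1):1·1+0→1, (14,2):4095·2+1→8191
@15  (15,1):1·1+0→1, (15,2):8191·2+1→16383
@16  (16,2):16383·2+1→32767
Read S(16,2) = 32767.

32767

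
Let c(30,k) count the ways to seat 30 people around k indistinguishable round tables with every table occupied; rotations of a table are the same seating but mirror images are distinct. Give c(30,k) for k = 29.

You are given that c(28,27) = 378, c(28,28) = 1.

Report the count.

i=29: T(29,28)=378+28·1=406 | T(29,29)=1+28·0=1
i=30: T(30,29)=406+29·1=435
Read c(30,29) = 435.

435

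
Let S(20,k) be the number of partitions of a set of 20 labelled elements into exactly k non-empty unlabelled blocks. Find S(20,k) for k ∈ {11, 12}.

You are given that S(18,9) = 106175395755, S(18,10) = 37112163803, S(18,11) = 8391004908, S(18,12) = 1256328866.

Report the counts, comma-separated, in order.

1900842429486, 411016633391

[19] T[19,10]:10*37112163803+106175395755=477297033785 · T[19,11]:11*8391004908+37112163803=129413217791 · T[19,12]:12*1256328866+8391004908=23466951300
[20] T[20,11]:11*129413217791+477297033785=1900842429486 · T[20,12]:12*23466951300+129413217791=411016633391
Read S(20,11) = 1900842429486, S(20,12) = 411016633391.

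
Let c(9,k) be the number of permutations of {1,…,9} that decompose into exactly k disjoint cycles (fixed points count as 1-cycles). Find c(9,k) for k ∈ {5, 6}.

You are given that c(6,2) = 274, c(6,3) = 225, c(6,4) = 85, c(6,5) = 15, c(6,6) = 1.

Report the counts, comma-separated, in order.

row 7: T[7][3]=6·225+274=1624  T[7][4]=6·85+225=735  T[7][5]=6·15+85=175  T[7][6]=6·1+15=21
row 8: T[8][4]=7·735+1624=6769  T[8][5]=7·175+735=1960  T[8][6]=7·21+175=322
row 9: T[9][5]=8·1960+6769=22449  T[9][6]=8·322+1960=4536
Read c(9,5) = 22449, c(9,6) = 4536.

22449, 4536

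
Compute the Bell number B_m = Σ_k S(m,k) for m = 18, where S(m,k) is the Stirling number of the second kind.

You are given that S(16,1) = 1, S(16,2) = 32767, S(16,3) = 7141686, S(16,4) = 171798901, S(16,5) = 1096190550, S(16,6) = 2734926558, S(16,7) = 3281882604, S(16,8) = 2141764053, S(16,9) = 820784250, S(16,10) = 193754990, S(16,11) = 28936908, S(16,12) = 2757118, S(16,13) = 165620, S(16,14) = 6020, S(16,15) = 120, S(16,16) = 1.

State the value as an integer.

682076806159

@17  (17,1):1·1+0→1, (17,2):32767·2+1→65535, (17,3):7141686·3+32767→21457825, (17,4):171798901·4+7141686→694337290, (17,5):1096190550·5+171798901→5652751651, (17,6):2734926558·6+1096190550→17505749898, (17,7):3281882604·7+2734926558→25708104786, (17,8):2141764053·8+3281882604→20415995028, (17,9):820784250·9+2141764053→9528822303, (17,10):193754990·10+820784250→2758334150, (17,11):28936908·11+193754990→512060978, (17,12):2757118·12+28936908→62022324, (17,13):165620·13+2757118→4910178, (17,14):6020·14+165620→249900, (17,15):120·15+6020→7820, (17,16):1·16+120→136, (17,17):0·17+1→1
@18  (18,1):1·1+0→1, (18,2):65535·2+1→131071, (18,3):21457825·3+65535→64439010, (18,4):694337290·4+21457825→2798806985, (18,5):5652751651·5+694337290→28958095545, (18,6):17505749898·6+5652751651→110687251039, (18,7):25708104786·7+17505749898→197462483400, (18,8):20415995028·8+25708104786→189036065010, (18,9):9528822303·9+20415995028→106175395755, (18,10):2758334150·10+9528822303→37112163803, (18,11):512060978·11+2758334150→8391004908, (18,12):62022324·12+512060978→1256328866, (18,13):4910178·13+62022324→125854638, (18,14):249900·14+4910178→8408778, (18,15):7820·15+249900→367200, (18,16):136·16+7820→9996, (18,17):1·17+136→153, (18,18):0·18+1→1
B_18 = ΣS(18,k) = 1+131071+64439010+2798806985+28958095545+110687251039+197462483400+189036065010+106175395755+37112163803+8391004908+1256328866+125854638+8408778+367200+9996+153+1 = 682076806159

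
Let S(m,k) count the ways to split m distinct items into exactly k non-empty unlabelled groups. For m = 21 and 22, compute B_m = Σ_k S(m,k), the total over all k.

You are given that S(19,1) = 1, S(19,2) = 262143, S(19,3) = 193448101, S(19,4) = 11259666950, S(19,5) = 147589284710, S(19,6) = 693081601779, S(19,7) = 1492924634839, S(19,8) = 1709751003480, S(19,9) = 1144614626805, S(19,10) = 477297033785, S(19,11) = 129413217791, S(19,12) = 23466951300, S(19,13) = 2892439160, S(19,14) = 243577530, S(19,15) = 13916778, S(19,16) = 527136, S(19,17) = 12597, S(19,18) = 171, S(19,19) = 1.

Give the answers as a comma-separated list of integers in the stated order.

row 20: T[20][1]=1·1+0=1  T[20][2]=2·262143+1=524287  T[20][3]=3·193448101+262143=580606446  T[20][4]=4·11259666950+193448101=45232115901  T[20][5]=5·147589284710+11259666950=749206090500  T[20][6]=6·693081601779+147589284710=4306078895384  T[20][7]=7·1492924634839+693081601779=11143554045652  T[20][8]=8·1709751003480+1492924634839=15170932662679  T[20][9]=9·1144614626805+1709751003480=12011282644725  T[20][10]=10·477297033785+1144614626805=5917584964655  T[20][11]=11·129413217791+477297033785=1900842429486  T[20][12]=12·23466951300+129413217791=411016633391  T[20][13]=13·2892439160+23466951300=61068660380  T[20][14]=14·243577530+2892439160=6302524580  T[20][15]=15·13916778+243577530=452329200  T[20][16]=16·527136+13916778=22350954  T[20][17]=17·12597+527136=741285  T[20][18]=18·171+12597=15675  T[20][19]=19·1+171=190  T[20][20]=20·0+1=1
row 21: T[21][1]=1·1+0=1  T[21][2]=2·524287+1=1048575  T[21][3]=3·580606446+524287=1742343625  T[21][4]=4·45232115901+580606446=181509070050  T[21][5]=5·749206090500+45232115901=3791262568401  T[21][6]=6·4306078895384+749206090500=26585679462804  T[21][7]=7·11143554045652+4306078895384=82310957214948  T[21][8]=8·15170932662679+11143554045652=132511015347084  T[21][9]=9·12011282644725+15170932662679=123272476465204  T[21][10]=10·5917584964655+12011282644725=71187132291275  T[21][11]=11·1900842429486+5917584964655=26826851689001  T[21][12]=12·411016633391+1900842429486=6833042030178  T[21][13]=13·61068660380+411016633391=1204909218331  T[21][14]=14·6302524580+61068660380=149304004500  T[21][15]=15·452329200+6302524580=13087462580  T[21][16]=16·22350954+452329200=809944464  T[21][17]=17·741285+22350954=34952799  T[21][18]=18·15675+741285=1023435  T[21][19]=19·190+15675=19285  T[21][20]=20·1+190=210  T[21][21]=21·0+1=1
row 22: T[22][1]=1·1+0=1  T[22][2]=2·1048575+1=2097151  T[22][3]=3·1742343625+1048575=5228079450  T[22][4]=4·181509070050+1742343625=727778623825  T[22][5]=5·3791262568401+181509070050=19137821912055  T[22][6]=6·26585679462804+3791262568401=163305339345225  T[22][7]=7·82310957214948+26585679462804=602762379967440  T[22][8]=8·132511015347084+82310957214948=1142399079991620  T[22][9]=9·123272476465204+132511015347084=1241963303533920  T[22][10]=10·71187132291275+123272476465204=835143799377954  T[22][11]=11·26826851689001+71187132291275=366282500870286  T[22][12]=12·6833042030178+26826851689001=108823356051137  T[22][13]=13·1204909218331+6833042030178=22496861868481  T[22][14]=14·149304004500+1204909218331=3295165281331  T[22][15]=15·13087462580+149304004500=345615943200  T[22][16]=16·809944464+13087462580=26046574004  T[22][17]=17·34952799+809944464=1404142047  T[22][18]=18·1023435+34952799=53374629  T[22][19]=19·19285+1023435=1389850  T[22][20]=20·210+19285=23485  T[22][21]=21·1+210=231  T[22][22]=22·0+1=1
B_21 = ΣS(21,k) = 1+1048575+1742343625+181509070050+3791262568401+26585679462804+82310957214948+132511015347084+123272476465204+71187132291275+26826851689001+6833042030178+1204909218331+149304004500+13087462580+809944464+34952799+1023435+19285+210+1 = 474869816156751
B_22 = ΣS(22,k) = 1+2097151+5228079450+727778623825+19137821912055+163305339345225+602762379967440+1142399079991620+1241963303533920+835143799377954+366282500870286+108823356051137+22496861868481+3295165281331+345615943200+26046574004+1404142047+53374629+1389850+23485+231+1 = 4506715738447323

474869816156751, 4506715738447323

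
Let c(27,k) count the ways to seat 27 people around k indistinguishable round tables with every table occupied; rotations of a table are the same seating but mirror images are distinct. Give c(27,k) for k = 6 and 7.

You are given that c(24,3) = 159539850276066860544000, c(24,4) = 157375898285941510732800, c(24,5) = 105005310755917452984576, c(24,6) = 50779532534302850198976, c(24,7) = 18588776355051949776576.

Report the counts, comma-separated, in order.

r25: T_25,4=24×157375898285941510732800+159539850276066860544000=3936561409138663118131200; T_25,5=24×105005310755917452984576+157375898285941510732800=2677503356427960382362624; T_25,6=24×50779532534302850198976+105005310755917452984576=1323714091579185857760000; T_25,7=24×18588776355051949776576+50779532534302850198976=496910165055549644836800
r26: T_26,5=25×2677503356427960382362624+3936561409138663118131200=70874145319837672677196800; T_26,6=25×1323714091579185857760000+2677503356427960382362624=35770355645907606826362624; T_26,7=25×496910165055549644836800+1323714091579185857760000=13746468217967926978680000
r27: T_27,6=26×35770355645907606826362624+70874145319837672677196800=1000903392113435450162625024; T_27,7=26×13746468217967926978680000+35770355645907606826362624=393178529313073708272042624
Read c(27,6) = 1000903392113435450162625024, c(27,7) = 393178529313073708272042624.

1000903392113435450162625024, 393178529313073708272042624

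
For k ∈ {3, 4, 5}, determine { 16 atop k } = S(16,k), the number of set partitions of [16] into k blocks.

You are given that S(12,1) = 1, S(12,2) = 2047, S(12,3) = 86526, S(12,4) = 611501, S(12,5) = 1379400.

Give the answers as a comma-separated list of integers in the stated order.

row 13: T[13][1]=1·1+0=1  T[13][2]=2·2047+1=4095  T[13][3]=3·86526+2047=261625  T[13][4]=4·611501+86526=2532530  T[13][5]=5·1379400+611501=7508501
row 14: T[14][1]=1·1+0=1  T[14][2]=2·4095+1=8191  T[14][3]=3·261625+4095=788970  T[14][4]=4·2532530+261625=10391745  T[14][5]=5·7508501+2532530=40075035
row 15: T[15][2]=2·8191+1=16383  T[15][3]=3·788970+8191=2375101  T[15][4]=4·10391745+788970=42355950  T[15][5]=5·40075035+10391745=210766920
row 16: T[16][3]=3·2375101+16383=7141686  T[16][4]=4·42355950+2375101=171798901  T[16][5]=5·210766920+42355950=1096190550
Read S(16,3) = 7141686, S(16,4) = 171798901, S(16,5) = 1096190550.

7141686, 171798901, 1096190550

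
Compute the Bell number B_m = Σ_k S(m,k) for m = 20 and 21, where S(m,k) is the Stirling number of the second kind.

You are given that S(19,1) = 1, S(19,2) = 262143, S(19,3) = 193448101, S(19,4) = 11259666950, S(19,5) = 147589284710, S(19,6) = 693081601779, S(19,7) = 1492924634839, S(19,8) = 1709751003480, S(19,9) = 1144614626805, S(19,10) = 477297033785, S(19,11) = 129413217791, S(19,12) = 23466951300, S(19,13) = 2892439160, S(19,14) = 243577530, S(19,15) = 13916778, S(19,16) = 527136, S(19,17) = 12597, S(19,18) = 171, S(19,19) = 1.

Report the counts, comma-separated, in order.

[20] T[20,1]:1*1+0=1 · T[20,2]:2*262143+1=524287 · T[20,3]:3*193448101+262143=580606446 · T[20,4]:4*11259666950+193448101=45232115901 · T[20,5]:5*147589284710+11259666950=749206090500 · T[20,6]:6*693081601779+147589284710=4306078895384 · T[20,7]:7*1492924634839+693081601779=11143554045652 · T[20,8]:8*1709751003480+1492924634839=15170932662679 · T[20,9]:9*1144614626805+1709751003480=12011282644725 · T[20,10]:10*477297033785+1144614626805=5917584964655 · T[20,11]:11*129413217791+477297033785=1900842429486 · T[20,12]:12*23466951300+129413217791=411016633391 · T[20,13]:13*2892439160+23466951300=61068660380 · T[20,14]:14*243577530+2892439160=6302524580 · T[20,15]:15*13916778+243577530=452329200 · T[20,16]:16*527136+13916778=22350954 · T[20,17]:17*12597+527136=741285 · T[20,18]:18*171+12597=15675 · T[20,19]:19*1+171=190 · T[20,20]:20*0+1=1
[21] T[21,1]:1*1+0=1 · T[21,2]:2*524287+1=1048575 · T[21,3]:3*580606446+524287=1742343625 · T[21,4]:4*45232115901+580606446=181509070050 · T[21,5]:5*749206090500+45232115901=3791262568401 · T[21,6]:6*4306078895384+749206090500=26585679462804 · T[21,7]:7*11143554045652+4306078895384=82310957214948 · T[21,8]:8*15170932662679+11143554045652=132511015347084 · T[21,9]:9*12011282644725+15170932662679=123272476465204 · T[21,10]:10*5917584964655+12011282644725=71187132291275 · T[21,11]:11*1900842429486+5917584964655=26826851689001 · T[21,12]:12*411016633391+1900842429486=6833042030178 · T[21,13]:13*61068660380+411016633391=1204909218331 · T[21,14]:14*6302524580+61068660380=149304004500 · T[21,15]:15*452329200+6302524580=13087462580 · T[21,16]:16*22350954+452329200=809944464 · T[21,17]:17*741285+22350954=34952799 · T[21,18]:18*15675+741285=1023435 · T[21,19]:19*190+15675=19285 · T[21,20]:20*1+190=210 · T[21,21]:21*0+1=1
B_20 = ΣS(20,k) = 1+524287+580606446+45232115901+749206090500+4306078895384+11143554045652+15170932662679+12011282644725+5917584964655+1900842429486+411016633391+61068660380+6302524580+452329200+22350954+741285+15675+190+1 = 51724158235372
B_21 = ΣS(21,k) = 1+1048575+1742343625+181509070050+3791262568401+26585679462804+82310957214948+132511015347084+123272476465204+71187132291275+26826851689001+6833042030178+1204909218331+149304004500+13087462580+809944464+34952799+1023435+19285+210+1 = 474869816156751

51724158235372, 474869816156751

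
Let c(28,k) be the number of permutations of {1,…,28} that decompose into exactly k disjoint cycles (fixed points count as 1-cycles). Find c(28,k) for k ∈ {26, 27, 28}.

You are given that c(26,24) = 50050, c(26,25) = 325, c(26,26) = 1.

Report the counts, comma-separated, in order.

[27] T[27,25]:26*325+50050=58500 · T[27,26]:26*1+325=351 · T[27,27]:26*0+1=1
[28] T[28,26]:27*351+58500=67977 · T[28,27]:27*1+351=378 · T[28,28]:27*0+1=1
Read c(28,26) = 67977, c(28,27) = 378, c(28,28) = 1.

67977, 378, 1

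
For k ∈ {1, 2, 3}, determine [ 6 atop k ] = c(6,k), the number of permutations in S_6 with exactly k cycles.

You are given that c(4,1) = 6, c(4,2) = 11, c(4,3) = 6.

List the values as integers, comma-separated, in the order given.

r5: T_5,1=4×6+0=24; T_5,2=4×11+6=50; T_5,3=4×6+11=35
r6: T_6,1=5×24+0=120; T_6,2=5×50+24=274; T_6,3=5×35+50=225
Read c(6,1) = 120, c(6,2) = 274, c(6,3) = 225.

120, 274, 225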